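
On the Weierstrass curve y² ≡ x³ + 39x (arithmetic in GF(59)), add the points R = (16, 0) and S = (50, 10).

(38, 56)

(16, 0) + (50, 10). λ = (10 - 0)/(50 - 16) ≡ 10/34 mod 59. 34⁻¹ ≡ 33 (mod 59) since 34·33 = 1122 ≡ 1, so λ ≡ 35.
  x = λ² - 16 - 50 = 1225 - 66 ≡ 38; y = λ·(16 - 38) - 0 ≡ 56. → (38, 56)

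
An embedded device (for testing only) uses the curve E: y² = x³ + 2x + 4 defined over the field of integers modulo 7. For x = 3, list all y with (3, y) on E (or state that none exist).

3, 4

x³ + 2x + 4 = 37 ≡ 2 (mod 7).
Square roots of 2 mod 7: 3 and 4 (since 3² = 9 ≡ 2).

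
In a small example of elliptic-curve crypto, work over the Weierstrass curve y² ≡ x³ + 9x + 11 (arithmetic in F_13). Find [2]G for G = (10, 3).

tangent at (10, 3): λ = (3·10² + 9)/(2·3) ≡ 10/6. 6⁻¹ ≡ 11 (mod 13) since 6·11 = 66 ≡ 1, so λ ≡ 10·11 ≡ 6.
  x = λ² - 10 - 10 = 36 - 20 ≡ 3; y = λ·(10 - 3) - 3 ≡ 0. → (3, 0)

(3, 0)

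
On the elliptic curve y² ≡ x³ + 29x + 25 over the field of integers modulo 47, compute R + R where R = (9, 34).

tangent at (9, 34): λ = (3·9² + 29)/(2·34) ≡ 37/21. 21⁻¹ ≡ 9 (mod 47) since 21·9 = 189 ≡ 1, so λ ≡ 37·9 ≡ 4.
  x = λ² - 9 - 9 = 16 - 18 ≡ 45; y = λ·(9 - 45) - 34 ≡ 10. → (45, 10)

(45, 10)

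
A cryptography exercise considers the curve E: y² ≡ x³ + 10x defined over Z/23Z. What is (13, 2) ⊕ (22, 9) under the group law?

(17, 0)

(13, 2) + (22, 9). λ = (9 - 2)/(22 - 13) ≡ 7/9 mod 23. 9⁻¹ ≡ 18 (mod 23), so λ ≡ 11.
  x = λ² - 13 - 22 = 121 - 35 ≡ 17; y = λ·(13 - 17) - 2 ≡ 0. → (17, 0)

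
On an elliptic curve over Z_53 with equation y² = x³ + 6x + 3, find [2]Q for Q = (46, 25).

(18, 31)

tangent at (46, 25): λ = (3·46² + 6)/(2·25) ≡ 47/50. 50⁻¹ ≡ 35 (mod 53), so λ ≡ 47·35 ≡ 2.
  x = λ² - 46 - 46 = 4 - 92 ≡ 18; y = λ·(46 - 18) - 25 ≡ 31. → (18, 31)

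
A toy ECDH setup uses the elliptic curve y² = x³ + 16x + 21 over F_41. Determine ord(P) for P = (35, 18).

3

2P: tangent at (35, 18): λ = (3·35² + 16)/(2·18) ≡ 1/36. 36⁻¹ ≡ 8 (mod 41), so λ ≡ 1·8 ≡ 8.
  x = λ² - 35 - 35 = 64 - 70 ≡ 35; y = λ·(35 - 35) - 18 ≡ 23. → (35, 23)
3P: (35, 23) + (35, 18): same x and y₁ ≡ -y₂, so the sum is O.
3P = O, so the order is 3.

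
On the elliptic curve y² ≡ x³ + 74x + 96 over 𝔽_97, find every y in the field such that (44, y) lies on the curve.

13, 84

x³ + 74x + 96 = 88536 ≡ 72 (mod 97).
Square roots of 72 mod 97: 13 and 84 (since 13² = 169 ≡ 72).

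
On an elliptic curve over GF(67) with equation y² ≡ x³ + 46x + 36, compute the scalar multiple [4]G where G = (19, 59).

(4, 4)

Double-and-add on 4 = (100)₂. Start with G = (19, 59) for the leading 1-bit.
double: tangent at (19, 59): λ = (3·19² + 46)/(2·59) ≡ 57/51. 51⁻¹ ≡ 46 (mod 67) since 51·46 = 2346 ≡ 1, so λ ≡ 57·46 ≡ 9.
  x = λ² - 19 - 19 = 81 - 38 ≡ 43; y = λ·(19 - 43) - 59 ≡ 60. → (43, 60)
double: tangent at (43, 60): λ = (3·43² + 46)/(2·60) ≡ 32/53. 53⁻¹ ≡ 43 (mod 67) since 53·43 = 2279 ≡ 1, so λ ≡ 32·43 ≡ 36.
  x = λ² - 43 - 43 = 1296 - 86 ≡ 4; y = λ·(43 - 4) - 60 ≡ 4. → (4, 4)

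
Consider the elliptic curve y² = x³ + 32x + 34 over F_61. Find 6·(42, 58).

(8, 58)

Write Q = (42, 58).
Repeated addition: build up to 6Q.
2Q: tangent at (42, 58): λ = (3·42² + 32)/(2·58) ≡ 17/55. 55⁻¹ ≡ 10 (mod 61), so λ ≡ 17·10 ≡ 48.
  x = λ² - 42 - 42 = 2304 - 84 ≡ 24; y = λ·(42 - 24) - 58 ≡ 13. → (24, 13)
3Q: (24, 13) + (42, 58). λ = (58 - 13)/(42 - 24) ≡ 45/18 mod 61. 18⁻¹ ≡ 17 (mod 61) since 18·17 = 306 ≡ 1, so λ ≡ 33.
  x = λ² - 24 - 42 = 1089 - 66 ≡ 47; y = λ·(24 - 47) - 13 ≡ 21. → (47, 21)
4Q: (47, 21) + (42, 58). λ = (58 - 21)/(42 - 47) ≡ 37/56 mod 61. 56⁻¹ ≡ 12 (mod 61), so λ ≡ 17.
  x = λ² - 47 - 42 = 289 - 89 ≡ 17; y = λ·(47 - 17) - 21 ≡ 1. → (17, 1)
5Q: (17, 1) + (42, 58). λ = (58 - 1)/(42 - 17) ≡ 57/25 mod 61. 25⁻¹ ≡ 22 (mod 61), so λ ≡ 34.
  x = λ² - 17 - 42 = 1156 - 59 ≡ 60; y = λ·(17 - 60) - 1 ≡ 1. → (60, 1)
6Q: (60, 1) + (42, 58). λ = (58 - 1)/(42 - 60) ≡ 57/43 mod 61. 43⁻¹ ≡ 44 (mod 61), so λ ≡ 7.
  x = λ² - 60 - 42 = 49 - 102 ≡ 8; y = λ·(60 - 8) - 1 ≡ 58. → (8, 58)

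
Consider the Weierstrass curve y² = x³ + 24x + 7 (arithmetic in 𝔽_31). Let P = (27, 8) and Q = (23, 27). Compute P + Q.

(21, 10)

(27, 8) + (23, 27). λ = (27 - 8)/(23 - 27) ≡ 19/27 mod 31. 27⁻¹ ≡ 23 (mod 31) since 27·23 = 621 ≡ 1, so λ ≡ 3.
  x = λ² - 27 - 23 = 9 - 50 ≡ 21; y = λ·(27 - 21) - 8 ≡ 10. → (21, 10)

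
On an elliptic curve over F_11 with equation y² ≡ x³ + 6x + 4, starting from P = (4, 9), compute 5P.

(4, 9)

Double-and-add on 5 = (101)₂. Start with P = (4, 9) for the leading 1-bit.
double: tangent at (4, 9): λ = (3·4² + 6)/(2·9) ≡ 10/7. 7⁻¹ ≡ 8 (mod 11), so λ ≡ 10·8 ≡ 3.
  x = λ² - 4 - 4 = 9 - 8 ≡ 1; y = λ·(4 - 1) - 9 ≡ 0. → (1, 0)
double: (1, 0) + (1, 0): same x and y₁ ≡ -y₂, so the sum is O.
add P: O + (4, 9) = (4, 9) (identity).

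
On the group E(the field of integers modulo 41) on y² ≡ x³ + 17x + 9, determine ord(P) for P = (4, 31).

9

2P: tangent at (4, 31): λ = (3·4² + 17)/(2·31) ≡ 24/21. 21⁻¹ ≡ 2 (mod 41) since 21·2 = 42 ≡ 1, so λ ≡ 24·2 ≡ 7.
  x = λ² - 4 - 4 = 49 - 8 ≡ 0; y = λ·(4 - 0) - 31 ≡ 38. → (0, 38)
3P: (0, 38) + (4, 31). λ = (31 - 38)/(4 - 0) ≡ 34/4 mod 41. 4⁻¹ ≡ 31 (mod 41) since 4·31 = 124 ≡ 1, so λ ≡ 29.
  x = λ² - 0 - 4 = 841 - 4 ≡ 17; y = λ·(0 - 17) - 38 ≡ 2. → (17, 2)
4P: (17, 2) + (4, 31). λ = (31 - 2)/(4 - 17) ≡ 29/28 mod 41. 28⁻¹ ≡ 22 (mod 41) since 28·22 = 616 ≡ 1, so λ ≡ 23.
  x = λ² - 17 - 4 = 529 - 21 ≡ 16; y = λ·(17 - 16) - 2 ≡ 21. → (16, 21)
5P: (16, 21) + (4, 31). λ = (31 - 21)/(4 - 16) ≡ 10/29 mod 41. 29⁻¹ ≡ 17 (mod 41), so λ ≡ 6.
  x = λ² - 16 - 4 = 36 - 20 ≡ 16; y = λ·(16 - 16) - 21 ≡ 20. → (16, 20)
6P: (16, 20) + (4, 31). λ = (31 - 20)/(4 - 16) ≡ 11/29 mod 41. 29⁻¹ ≡ 17 (mod 41), so λ ≡ 23.
  x = λ² - 16 - 4 = 529 - 20 ≡ 17; y = λ·(16 - 17) - 20 ≡ 39. → (17, 39)
7P: (17, 39) + (4, 31). λ = (31 - 39)/(4 - 17) ≡ 33/28 mod 41. 28⁻¹ ≡ 22 (mod 41), so λ ≡ 29.
  x = λ² - 17 - 4 = 841 - 21 ≡ 0; y = λ·(17 - 0) - 39 ≡ 3. → (0, 3)
8P: (0, 3) + (4, 31). λ = (31 - 3)/(4 - 0) ≡ 28/4 mod 41. 4⁻¹ ≡ 31 (mod 41) since 4·31 = 124 ≡ 1, so λ ≡ 7.
  x = λ² - 0 - 4 = 49 - 4 ≡ 4; y = λ·(0 - 4) - 3 ≡ 10. → (4, 10)
9P: (4, 10) + (4, 31): same x and y₁ ≡ -y₂, so the sum is 𝒪.
9P = 𝒪, so the order is 9.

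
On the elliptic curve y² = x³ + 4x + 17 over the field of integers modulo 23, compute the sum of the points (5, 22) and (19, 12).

(15, 18)

(5, 22) + (19, 12). λ = (12 - 22)/(19 - 5) ≡ 13/14 mod 23. 14⁻¹ ≡ 5 (mod 23), so λ ≡ 19.
  x = λ² - 5 - 19 = 361 - 24 ≡ 15; y = λ·(5 - 15) - 22 ≡ 18. → (15, 18)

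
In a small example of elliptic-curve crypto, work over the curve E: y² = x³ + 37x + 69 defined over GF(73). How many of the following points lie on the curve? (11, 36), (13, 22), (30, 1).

3

(11, 36): 36² ≡ 55, rhs ≡ 55 → on.
(13, 22): 22² ≡ 46, rhs ≡ 46 → on.
(30, 1): 1² ≡ 1, rhs ≡ 1 → on.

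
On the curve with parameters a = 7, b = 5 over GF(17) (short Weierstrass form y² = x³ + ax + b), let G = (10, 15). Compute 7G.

(12, 10)

Double-and-add on 7 = (111)₂. Start with G = (10, 15) for the leading 1-bit.
double: tangent at (10, 15): λ = (3·10² + 7)/(2·15) ≡ 1/13. 13⁻¹ ≡ 4 (mod 17) since 13·4 = 52 ≡ 1, so λ ≡ 1·4 ≡ 4.
  x = λ² - 10 - 10 = 16 - 20 ≡ 13; y = λ·(10 - 13) - 15 ≡ 7. → (13, 7)
add G: (13, 7) + (10, 15). λ = (15 - 7)/(10 - 13) ≡ 8/14 mod 17. 14⁻¹ ≡ 11 (mod 17) since 14·11 = 154 ≡ 1, so λ ≡ 3.
  x = λ² - 13 - 10 = 9 - 23 ≡ 3; y = λ·(13 - 3) - 7 ≡ 6. → (3, 6)
double: tangent at (3, 6): λ = (3·3² + 7)/(2·6) ≡ 0/12. 12⁻¹ ≡ 10 (mod 17), so λ ≡ 0·10 ≡ 0.
  x = λ² - 3 - 3 = 0 - 6 ≡ 11; y = λ·(3 - 11) - 6 ≡ 11. → (11, 11)
add G: (11, 11) + (10, 15). λ = (15 - 11)/(10 - 11) ≡ 4/16 mod 17. 16⁻¹ ≡ 16 (mod 17) since 16·16 = 256 ≡ 1, so λ ≡ 13.
  x = λ² - 11 - 10 = 169 - 21 ≡ 12; y = λ·(11 - 12) - 11 ≡ 10. → (12, 10)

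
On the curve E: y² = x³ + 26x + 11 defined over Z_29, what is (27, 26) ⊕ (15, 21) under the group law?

(20, 18)

(27, 26) + (15, 21). λ = (21 - 26)/(15 - 27) ≡ 24/17 mod 29. 17⁻¹ ≡ 12 (mod 29) since 17·12 = 204 ≡ 1, so λ ≡ 27.
  x = λ² - 27 - 15 = 729 - 42 ≡ 20; y = λ·(27 - 20) - 26 ≡ 18. → (20, 18)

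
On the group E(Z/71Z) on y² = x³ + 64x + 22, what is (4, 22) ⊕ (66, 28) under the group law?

(4, 22) + (66, 28). λ = (28 - 22)/(66 - 4) ≡ 6/62 mod 71. 62⁻¹ ≡ 63 (mod 71), so λ ≡ 23.
  x = λ² - 4 - 66 = 529 - 70 ≡ 33; y = λ·(4 - 33) - 22 ≡ 21. → (33, 21)

(33, 21)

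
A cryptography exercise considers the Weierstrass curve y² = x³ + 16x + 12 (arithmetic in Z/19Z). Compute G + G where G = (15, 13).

tangent at (15, 13): λ = (3·15² + 16)/(2·13) ≡ 7/7. 7⁻¹ ≡ 11 (mod 19) since 7·11 = 77 ≡ 1, so λ ≡ 7·11 ≡ 1.
  x = λ² - 15 - 15 = 1 - 30 ≡ 9; y = λ·(15 - 9) - 13 ≡ 12. → (9, 12)

(9, 12)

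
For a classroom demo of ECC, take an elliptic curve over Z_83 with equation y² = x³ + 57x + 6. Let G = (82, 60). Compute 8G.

Repeated addition: build up to 8G.
2G: tangent at (82, 60): λ = (3·82² + 57)/(2·60) ≡ 60/37. 37⁻¹ ≡ 9 (mod 83) since 37·9 = 333 ≡ 1, so λ ≡ 60·9 ≡ 42.
  x = λ² - 82 - 82 = 1764 - 164 ≡ 23; y = λ·(82 - 23) - 60 ≡ 11. → (23, 11)
3G: (23, 11) + (82, 60). λ = (60 - 11)/(82 - 23) ≡ 49/59 mod 83. 59⁻¹ ≡ 38 (mod 83), so λ ≡ 36.
  x = λ² - 23 - 82 = 1296 - 105 ≡ 29; y = λ·(23 - 29) - 11 ≡ 22. → (29, 22)
4G: (29, 22) + (82, 60). λ = (60 - 22)/(82 - 29) ≡ 38/53 mod 83. 53⁻¹ ≡ 47 (mod 83), so λ ≡ 43.
  x = λ² - 29 - 82 = 1849 - 111 ≡ 78; y = λ·(29 - 78) - 22 ≡ 29. → (78, 29)
5G: (78, 29) + (82, 60). λ = (60 - 29)/(82 - 78) ≡ 31/4 mod 83. 4⁻¹ ≡ 21 (mod 83), so λ ≡ 70.
  x = λ² - 78 - 82 = 4900 - 160 ≡ 9; y = λ·(78 - 9) - 29 ≡ 70. → (9, 70)
6G: (9, 70) + (82, 60). λ = (60 - 70)/(82 - 9) ≡ 73/73 mod 83. 73⁻¹ ≡ 58 (mod 83) since 73·58 = 4234 ≡ 1, so λ ≡ 1.
  x = λ² - 9 - 82 = 1 - 91 ≡ 76; y = λ·(9 - 76) - 70 ≡ 29. → (76, 29)
7G: (76, 29) + (82, 60). λ = (60 - 29)/(82 - 76) ≡ 31/6 mod 83. 6⁻¹ ≡ 14 (mod 83) since 6·14 = 84 ≡ 1, so λ ≡ 19.
  x = λ² - 76 - 82 = 361 - 158 ≡ 37; y = λ·(76 - 37) - 29 ≡ 48. → (37, 48)
8G: (37, 48) + (82, 60). λ = (60 - 48)/(82 - 37) ≡ 12/45 mod 83. 45⁻¹ ≡ 24 (mod 83), so λ ≡ 39.
  x = λ² - 37 - 82 = 1521 - 119 ≡ 74; y = λ·(37 - 74) - 48 ≡ 3. → (74, 3)

(74, 3)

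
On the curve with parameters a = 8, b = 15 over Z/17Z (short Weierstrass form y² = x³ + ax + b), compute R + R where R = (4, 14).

tangent at (4, 14): λ = (3·4² + 8)/(2·14) ≡ 5/11. 11⁻¹ ≡ 14 (mod 17), so λ ≡ 5·14 ≡ 2.
  x = λ² - 4 - 4 = 4 - 8 ≡ 13; y = λ·(4 - 13) - 14 ≡ 2. → (13, 2)

(13, 2)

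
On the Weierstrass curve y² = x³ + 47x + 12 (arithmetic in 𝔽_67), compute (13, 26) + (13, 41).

O

The two points share x = 13 and their y-coordinates satisfy 26 + 41 ≡ 0 (mod 67), so they are inverses. Their sum is ∞.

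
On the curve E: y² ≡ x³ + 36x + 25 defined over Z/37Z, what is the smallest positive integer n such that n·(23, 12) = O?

6

2P: tangent at (23, 12): λ = (3·23² + 36)/(2·12) ≡ 32/24. 24⁻¹ ≡ 17 (mod 37) since 24·17 = 408 ≡ 1, so λ ≡ 32·17 ≡ 26.
  x = λ² - 23 - 23 = 676 - 46 ≡ 1; y = λ·(23 - 1) - 12 ≡ 5. → (1, 5)
3P: (1, 5) + (23, 12). λ = (12 - 5)/(23 - 1) ≡ 7/22 mod 37. 22⁻¹ ≡ 32 (mod 37) since 22·32 = 704 ≡ 1, so λ ≡ 2.
  x = λ² - 1 - 23 = 4 - 24 ≡ 17; y = λ·(1 - 17) - 5 ≡ 0. → (17, 0)
4P: (17, 0) + (23, 12). λ = (12 - 0)/(23 - 17) ≡ 12/6 mod 37. 6⁻¹ ≡ 31 (mod 37), so λ ≡ 2.
  x = λ² - 17 - 23 = 4 - 40 ≡ 1; y = λ·(17 - 1) - 0 ≡ 32. → (1, 32)
5P: (1, 32) + (23, 12). λ = (12 - 32)/(23 - 1) ≡ 17/22 mod 37. 22⁻¹ ≡ 32 (mod 37) since 22·32 = 704 ≡ 1, so λ ≡ 26.
  x = λ² - 1 - 23 = 676 - 24 ≡ 23; y = λ·(1 - 23) - 32 ≡ 25. → (23, 25)
6P: (23, 25) + (23, 12): same x and y₁ ≡ -y₂, so the sum is O.
6P = O, so the order is 6.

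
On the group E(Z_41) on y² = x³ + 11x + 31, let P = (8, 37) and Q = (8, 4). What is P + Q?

O

The two points share x = 8 and their y-coordinates satisfy 37 + 4 ≡ 0 (mod 41), so they are inverses. Their sum is ∞.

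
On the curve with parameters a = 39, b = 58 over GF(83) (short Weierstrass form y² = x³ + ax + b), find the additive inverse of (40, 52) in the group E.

(40, 31)

-(40, 52) = (40, -52 mod 83) = (40, 31).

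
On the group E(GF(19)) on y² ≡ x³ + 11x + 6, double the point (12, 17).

tangent at (12, 17): λ = (3·12² + 11)/(2·17) ≡ 6/15. 15⁻¹ ≡ 14 (mod 19), so λ ≡ 6·14 ≡ 8.
  x = λ² - 12 - 12 = 64 - 24 ≡ 2; y = λ·(12 - 2) - 17 ≡ 6. → (2, 6)

(2, 6)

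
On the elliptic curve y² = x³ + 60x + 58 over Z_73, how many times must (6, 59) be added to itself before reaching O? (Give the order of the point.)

2P: tangent at (6, 59): λ = (3·6² + 60)/(2·59) ≡ 22/45. 45⁻¹ ≡ 13 (mod 73) since 45·13 = 585 ≡ 1, so λ ≡ 22·13 ≡ 67.
  x = λ² - 6 - 6 = 4489 - 12 ≡ 24; y = λ·(6 - 24) - 59 ≡ 49. → (24, 49)
3P: (24, 49) + (6, 59). λ = (59 - 49)/(6 - 24) ≡ 10/55 mod 73. 55⁻¹ ≡ 4 (mod 73), so λ ≡ 40.
  x = λ² - 24 - 6 = 1600 - 30 ≡ 37; y = λ·(24 - 37) - 49 ≡ 15. → (37, 15)
4P: (37, 15) + (6, 59). λ = (59 - 15)/(6 - 37) ≡ 44/42 mod 73. 42⁻¹ ≡ 40 (mod 73) since 42·40 = 1680 ≡ 1, so λ ≡ 8.
  x = λ² - 37 - 6 = 64 - 43 ≡ 21; y = λ·(37 - 21) - 15 ≡ 40. → (21, 40)
5P: (21, 40) + (6, 59). λ = (59 - 40)/(6 - 21) ≡ 19/58 mod 73. 58⁻¹ ≡ 34 (mod 73) since 58·34 = 1972 ≡ 1, so λ ≡ 62.
  x = λ² - 21 - 6 = 3844 - 27 ≡ 21; y = λ·(21 - 21) - 40 ≡ 33. → (21, 33)
6P: (21, 33) + (6, 59). λ = (59 - 33)/(6 - 21) ≡ 26/58 mod 73. 58⁻¹ ≡ 34 (mod 73), so λ ≡ 8.
  x = λ² - 21 - 6 = 64 - 27 ≡ 37; y = λ·(21 - 37) - 33 ≡ 58. → (37, 58)
7P: (37, 58) + (6, 59). λ = (59 - 58)/(6 - 37) ≡ 1/42 mod 73. 42⁻¹ ≡ 40 (mod 73) since 42·40 = 1680 ≡ 1, so λ ≡ 40.
  x = λ² - 37 - 6 = 1600 - 43 ≡ 24; y = λ·(37 - 24) - 58 ≡ 24. → (24, 24)
8P: (24, 24) + (6, 59). λ = (59 - 24)/(6 - 24) ≡ 35/55 mod 73. 55⁻¹ ≡ 4 (mod 73), so λ ≡ 67.
  x = λ² - 24 - 6 = 4489 - 30 ≡ 6; y = λ·(24 - 6) - 24 ≡ 14. → (6, 14)
9P: (6, 14) + (6, 59): same x and y₁ ≡ -y₂, so the sum is O.
9P = O, so the order is 9.

9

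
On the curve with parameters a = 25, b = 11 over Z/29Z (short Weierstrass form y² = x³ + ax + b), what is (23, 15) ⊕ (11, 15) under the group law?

(23, 15) + (11, 15). λ = (15 - 15)/(11 - 23) ≡ 0/17 mod 29. 17⁻¹ ≡ 12 (mod 29), so λ ≡ 0.
  x = λ² - 23 - 11 = 0 - 34 ≡ 24; y = λ·(23 - 24) - 15 ≡ 14. → (24, 14)

(24, 14)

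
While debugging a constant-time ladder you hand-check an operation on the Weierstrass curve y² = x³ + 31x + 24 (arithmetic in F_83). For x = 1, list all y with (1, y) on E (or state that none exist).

none

x³ + 31x + 24 = 56 ≡ 56 (mod 83).
56 is a non-residue mod 83; no y exists.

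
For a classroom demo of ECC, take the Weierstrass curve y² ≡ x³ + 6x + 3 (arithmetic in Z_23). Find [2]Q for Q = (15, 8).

tangent at (15, 8): λ = (3·15² + 6)/(2·8) ≡ 14/16. 16⁻¹ ≡ 13 (mod 23), so λ ≡ 14·13 ≡ 21.
  x = λ² - 15 - 15 = 441 - 30 ≡ 20; y = λ·(15 - 20) - 8 ≡ 2. → (20, 2)

(20, 2)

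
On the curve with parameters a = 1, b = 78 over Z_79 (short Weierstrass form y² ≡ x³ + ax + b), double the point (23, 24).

tangent at (23, 24): λ = (3·23² + 1)/(2·24) ≡ 8/48. 48⁻¹ ≡ 28 (mod 79), so λ ≡ 8·28 ≡ 66.
  x = λ² - 23 - 23 = 4356 - 46 ≡ 44; y = λ·(23 - 44) - 24 ≡ 12. → (44, 12)

(44, 12)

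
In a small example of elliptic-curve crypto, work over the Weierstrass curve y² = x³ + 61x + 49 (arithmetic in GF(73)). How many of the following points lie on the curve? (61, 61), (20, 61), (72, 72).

2

(61, 61): 61² ≡ 71, rhs ≡ 71 → on.
(20, 61): 61² ≡ 71, rhs ≡ 71 → on.
(72, 72): 72² ≡ 1, rhs ≡ 60 → off.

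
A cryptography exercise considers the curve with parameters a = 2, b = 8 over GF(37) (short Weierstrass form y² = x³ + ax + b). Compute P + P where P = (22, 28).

tangent at (22, 28): λ = (3·22² + 2)/(2·28) ≡ 11/19. 19⁻¹ ≡ 2 (mod 37), so λ ≡ 11·2 ≡ 22.
  x = λ² - 22 - 22 = 484 - 44 ≡ 33; y = λ·(22 - 33) - 28 ≡ 26. → (33, 26)

(33, 26)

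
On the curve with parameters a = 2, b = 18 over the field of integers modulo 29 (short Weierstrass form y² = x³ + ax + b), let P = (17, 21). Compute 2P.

tangent at (17, 21): λ = (3·17² + 2)/(2·21) ≡ 28/13. 13⁻¹ ≡ 9 (mod 29), so λ ≡ 28·9 ≡ 20.
  x = λ² - 17 - 17 = 400 - 34 ≡ 18; y = λ·(17 - 18) - 21 ≡ 17. → (18, 17)

(18, 17)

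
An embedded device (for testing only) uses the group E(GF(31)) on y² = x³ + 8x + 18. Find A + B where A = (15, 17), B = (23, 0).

(29, 5)

(15, 17) + (23, 0). λ = (0 - 17)/(23 - 15) ≡ 14/8 mod 31. 8⁻¹ ≡ 4 (mod 31), so λ ≡ 25.
  x = λ² - 15 - 23 = 625 - 38 ≡ 29; y = λ·(15 - 29) - 17 ≡ 5. → (29, 5)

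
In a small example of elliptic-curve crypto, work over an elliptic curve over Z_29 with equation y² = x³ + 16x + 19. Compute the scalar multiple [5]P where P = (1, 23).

(1, 23)

Repeated addition: build up to 5P.
2P: tangent at (1, 23): λ = (3·1² + 16)/(2·23) ≡ 19/17. 17⁻¹ ≡ 12 (mod 29) since 17·12 = 204 ≡ 1, so λ ≡ 19·12 ≡ 25.
  x = λ² - 1 - 1 = 625 - 2 ≡ 14; y = λ·(1 - 14) - 23 ≡ 0. → (14, 0)
3P: (14, 0) + (1, 23). λ = (23 - 0)/(1 - 14) ≡ 23/16 mod 29. 16⁻¹ ≡ 20 (mod 29), so λ ≡ 25.
  x = λ² - 14 - 1 = 625 - 15 ≡ 1; y = λ·(14 - 1) - 0 ≡ 6. → (1, 6)
4P: (1, 6) + (1, 23): same x and y₁ ≡ -y₂, so the sum is 𝒪.
5P: 𝒪 + (1, 23) = (1, 23) (identity).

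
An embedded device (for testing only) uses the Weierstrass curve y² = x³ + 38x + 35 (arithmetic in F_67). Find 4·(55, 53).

Write P = (55, 53).
Repeated addition: build up to 4P.
2P: tangent at (55, 53): λ = (3·55² + 38)/(2·53) ≡ 1/39. 39⁻¹ ≡ 55 (mod 67), so λ ≡ 1·55 ≡ 55.
  x = λ² - 55 - 55 = 3025 - 110 ≡ 34; y = λ·(55 - 34) - 53 ≡ 30. → (34, 30)
3P: (34, 30) + (55, 53). λ = (53 - 30)/(55 - 34) ≡ 23/21 mod 67. 21⁻¹ ≡ 16 (mod 67), so λ ≡ 33.
  x = λ² - 34 - 55 = 1089 - 89 ≡ 62; y = λ·(34 - 62) - 30 ≡ 51. → (62, 51)
4P: (62, 51) + (55, 53). λ = (53 - 51)/(55 - 62) ≡ 2/60 mod 67. 60⁻¹ ≡ 19 (mod 67), so λ ≡ 38.
  x = λ² - 62 - 55 = 1444 - 117 ≡ 54; y = λ·(62 - 54) - 51 ≡ 52. → (54, 52)

(54, 52)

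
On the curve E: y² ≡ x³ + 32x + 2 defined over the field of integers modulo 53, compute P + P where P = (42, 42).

(21, 17)

tangent at (42, 42): λ = (3·42² + 32)/(2·42) ≡ 24/31. 31⁻¹ ≡ 12 (mod 53) since 31·12 = 372 ≡ 1, so λ ≡ 24·12 ≡ 23.
  x = λ² - 42 - 42 = 529 - 84 ≡ 21; y = λ·(42 - 21) - 42 ≡ 17. → (21, 17)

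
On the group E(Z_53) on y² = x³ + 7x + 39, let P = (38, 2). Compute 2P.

tangent at (38, 2): λ = (3·38² + 7)/(2·2) ≡ 46/4. 4⁻¹ ≡ 40 (mod 53) since 4·40 = 160 ≡ 1, so λ ≡ 46·40 ≡ 38.
  x = λ² - 38 - 38 = 1444 - 76 ≡ 43; y = λ·(38 - 43) - 2 ≡ 20. → (43, 20)

(43, 20)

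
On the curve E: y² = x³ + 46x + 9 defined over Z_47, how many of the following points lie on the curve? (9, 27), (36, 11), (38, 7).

(9, 27): 27² ≡ 24, rhs ≡ 24 → on.
(36, 11): 11² ≡ 27, rhs ≡ 5 → off.
(38, 7): 7² ≡ 2, rhs ≡ 41 → off.

1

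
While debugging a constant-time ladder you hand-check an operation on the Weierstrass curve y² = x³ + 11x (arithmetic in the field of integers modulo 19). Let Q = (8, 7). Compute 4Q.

Repeated addition: build up to 4Q.
2Q: tangent at (8, 7): λ = (3·8² + 11)/(2·7) ≡ 13/14. 14⁻¹ ≡ 15 (mod 19), so λ ≡ 13·15 ≡ 5.
  x = λ² - 8 - 8 = 25 - 16 ≡ 9; y = λ·(8 - 9) - 7 ≡ 7. → (9, 7)
3Q: (9, 7) + (8, 7). λ = (7 - 7)/(8 - 9) ≡ 0/18 mod 19. 18⁻¹ ≡ 18 (mod 19) since 18·18 = 324 ≡ 1, so λ ≡ 0.
  x = λ² - 9 - 8 = 0 - 17 ≡ 2; y = λ·(9 - 2) - 7 ≡ 12. → (2, 12)
4Q: (2, 12) + (8, 7). λ = (7 - 12)/(8 - 2) ≡ 14/6 mod 19. 6⁻¹ ≡ 16 (mod 19), so λ ≡ 15.
  x = λ² - 2 - 8 = 225 - 10 ≡ 6; y = λ·(2 - 6) - 12 ≡ 4. → (6, 4)

(6, 4)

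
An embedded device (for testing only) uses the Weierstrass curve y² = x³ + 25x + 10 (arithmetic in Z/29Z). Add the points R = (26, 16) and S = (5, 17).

(26, 16) + (5, 17). λ = (17 - 16)/(5 - 26) ≡ 1/8 mod 29. 8⁻¹ ≡ 11 (mod 29), so λ ≡ 11.
  x = λ² - 26 - 5 = 121 - 31 ≡ 3; y = λ·(26 - 3) - 16 ≡ 5. → (3, 5)

(3, 5)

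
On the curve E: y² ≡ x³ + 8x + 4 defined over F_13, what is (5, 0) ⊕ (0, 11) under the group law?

(4, 3)

(5, 0) + (0, 11). λ = (11 - 0)/(0 - 5) ≡ 11/8 mod 13. 8⁻¹ ≡ 5 (mod 13) since 8·5 = 40 ≡ 1, so λ ≡ 3.
  x = λ² - 5 - 0 = 9 - 5 ≡ 4; y = λ·(5 - 4) - 0 ≡ 3. → (4, 3)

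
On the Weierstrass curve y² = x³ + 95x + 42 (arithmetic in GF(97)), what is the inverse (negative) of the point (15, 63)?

-(15, 63) = (15, -63 mod 97) = (15, 34).

(15, 34)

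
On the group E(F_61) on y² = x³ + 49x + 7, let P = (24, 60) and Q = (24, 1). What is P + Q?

O

The two points share x = 24 and their y-coordinates satisfy 60 + 1 ≡ 0 (mod 61), so they are inverses. Their sum is O.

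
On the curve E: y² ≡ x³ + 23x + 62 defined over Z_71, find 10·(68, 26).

(14, 2)

Write P = (68, 26).
Double-and-add on 10 = (1010)₂. Start with P = (68, 26) for the leading 1-bit.
double: tangent at (68, 26): λ = (3·68² + 23)/(2·26) ≡ 50/52. 52⁻¹ ≡ 56 (mod 71) since 52·56 = 2912 ≡ 1, so λ ≡ 50·56 ≡ 31.
  x = λ² - 68 - 68 = 961 - 136 ≡ 44; y = λ·(68 - 44) - 26 ≡ 8. → (44, 8)
double: tangent at (44, 8): λ = (3·44² + 23)/(2·8) ≡ 9/16. 16⁻¹ ≡ 40 (mod 71), so λ ≡ 9·40 ≡ 5.
  x = λ² - 44 - 44 = 25 - 88 ≡ 8; y = λ·(44 - 8) - 8 ≡ 30. → (8, 30)
add P: (8, 30) + (68, 26). λ = (26 - 30)/(68 - 8) ≡ 67/60 mod 71. 60⁻¹ ≡ 58 (mod 71) since 60·58 = 3480 ≡ 1, so λ ≡ 52.
  x = λ² - 8 - 68 = 2704 - 76 ≡ 1; y = λ·(8 - 1) - 30 ≡ 50. → (1, 50)
double: tangent at (1, 50): λ = (3·1² + 23)/(2·50) ≡ 26/29. 29⁻¹ ≡ 49 (mod 71) since 29·49 = 1421 ≡ 1, so λ ≡ 26·49 ≡ 67.
  x = λ² - 1 - 1 = 4489 - 2 ≡ 14; y = λ·(1 - 14) - 50 ≡ 2. → (14, 2)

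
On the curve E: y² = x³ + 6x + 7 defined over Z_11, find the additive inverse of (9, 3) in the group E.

(9, 8)

-(9, 3) = (9, -3 mod 11) = (9, 8).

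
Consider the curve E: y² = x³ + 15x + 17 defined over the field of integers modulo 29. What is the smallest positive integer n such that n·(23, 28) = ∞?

8

2P: tangent at (23, 28): λ = (3·23² + 15)/(2·28) ≡ 7/27. 27⁻¹ ≡ 14 (mod 29) since 27·14 = 378 ≡ 1, so λ ≡ 7·14 ≡ 11.
  x = λ² - 23 - 23 = 121 - 46 ≡ 17; y = λ·(23 - 17) - 28 ≡ 9. → (17, 9)
3P: (17, 9) + (23, 28). λ = (28 - 9)/(23 - 17) ≡ 19/6 mod 29. 6⁻¹ ≡ 5 (mod 29), so λ ≡ 8.
  x = λ² - 17 - 23 = 64 - 40 ≡ 24; y = λ·(17 - 24) - 9 ≡ 22. → (24, 22)
4P: (24, 22) + (23, 28). λ = (28 - 22)/(23 - 24) ≡ 6/28 mod 29. 28⁻¹ ≡ 28 (mod 29), so λ ≡ 23.
  x = λ² - 24 - 23 = 529 - 47 ≡ 18; y = λ·(24 - 18) - 22 ≡ 0. → (18, 0)
5P: (18, 0) + (23, 28). λ = (28 - 0)/(23 - 18) ≡ 28/5 mod 29. 5⁻¹ ≡ 6 (mod 29), so λ ≡ 23.
  x = λ² - 18 - 23 = 529 - 41 ≡ 24; y = λ·(18 - 24) - 0 ≡ 7. → (24, 7)
6P: (24, 7) + (23, 28). λ = (28 - 7)/(23 - 24) ≡ 21/28 mod 29. 28⁻¹ ≡ 28 (mod 29), so λ ≡ 8.
  x = λ² - 24 - 23 = 64 - 47 ≡ 17; y = λ·(24 - 17) - 7 ≡ 20. → (17, 20)
7P: (17, 20) + (23, 28). λ = (28 - 20)/(23 - 17) ≡ 8/6 mod 29. 6⁻¹ ≡ 5 (mod 29), so λ ≡ 11.
  x = λ² - 17 - 23 = 121 - 40 ≡ 23; y = λ·(17 - 23) - 20 ≡ 1. → (23, 1)
8P: (23, 1) + (23, 28): same x and y₁ ≡ -y₂, so the sum is ∞.
8P = ∞, so the order is 8.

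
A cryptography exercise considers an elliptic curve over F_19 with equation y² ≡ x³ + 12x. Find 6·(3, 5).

(9, 1)

Write G = (3, 5).
Repeated addition: build up to 6G.
2G: tangent at (3, 5): λ = (3·3² + 12)/(2·5) ≡ 1/10. 10⁻¹ ≡ 2 (mod 19), so λ ≡ 1·2 ≡ 2.
  x = λ² - 3 - 3 = 4 - 6 ≡ 17; y = λ·(3 - 17) - 5 ≡ 5. → (17, 5)
3G: (17, 5) + (3, 5). λ = (5 - 5)/(3 - 17) ≡ 0/5 mod 19. 5⁻¹ ≡ 4 (mod 19) since 5·4 = 20 ≡ 1, so λ ≡ 0.
  x = λ² - 17 - 3 = 0 - 20 ≡ 18; y = λ·(17 - 18) - 5 ≡ 14. → (18, 14)
4G: (18, 14) + (3, 5). λ = (5 - 14)/(3 - 18) ≡ 10/4 mod 19. 4⁻¹ ≡ 5 (mod 19), so λ ≡ 12.
  x = λ² - 18 - 3 = 144 - 21 ≡ 9; y = λ·(18 - 9) - 14 ≡ 18. → (9, 18)
5G: (9, 18) + (3, 5). λ = (5 - 18)/(3 - 9) ≡ 6/13 mod 19. 13⁻¹ ≡ 3 (mod 19) since 13·3 = 39 ≡ 1, so λ ≡ 18.
  x = λ² - 9 - 3 = 324 - 12 ≡ 8; y = λ·(9 - 8) - 18 ≡ 0. → (8, 0)
6G: (8, 0) + (3, 5). λ = (5 - 0)/(3 - 8) ≡ 5/14 mod 19. 14⁻¹ ≡ 15 (mod 19), so λ ≡ 18.
  x = λ² - 8 - 3 = 324 - 11 ≡ 9; y = λ·(8 - 9) - 0 ≡ 1. → (9, 1)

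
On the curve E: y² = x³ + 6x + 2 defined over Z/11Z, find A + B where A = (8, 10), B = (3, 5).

(8, 10) + (3, 5). λ = (5 - 10)/(3 - 8) ≡ 6/6 mod 11. 6⁻¹ ≡ 2 (mod 11) since 6·2 = 12 ≡ 1, so λ ≡ 1.
  x = λ² - 8 - 3 = 1 - 11 ≡ 1; y = λ·(8 - 1) - 10 ≡ 8. → (1, 8)

(1, 8)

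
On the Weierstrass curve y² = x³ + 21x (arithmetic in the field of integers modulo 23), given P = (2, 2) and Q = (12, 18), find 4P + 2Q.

First 4P:
Repeated addition: build up to 4P.
2P: tangent at (2, 2): λ = (3·2² + 21)/(2·2) ≡ 10/4. 4⁻¹ ≡ 6 (mod 23) since 4·6 = 24 ≡ 1, so λ ≡ 10·6 ≡ 14.
  x = λ² - 2 - 2 = 196 - 4 ≡ 8; y = λ·(2 - 8) - 2 ≡ 6. → (8, 6)
3P: (8, 6) + (2, 2). λ = (2 - 6)/(2 - 8) ≡ 19/17 mod 23. 17⁻¹ ≡ 19 (mod 23), so λ ≡ 16.
  x = λ² - 8 - 2 = 256 - 10 ≡ 16; y = λ·(8 - 16) - 6 ≡ 4. → (16, 4)
4P: (16, 4) + (2, 2). λ = (2 - 4)/(2 - 16) ≡ 21/9 mod 23. 9⁻¹ ≡ 18 (mod 23), so λ ≡ 10.
  x = λ² - 16 - 2 = 100 - 18 ≡ 13; y = λ·(16 - 13) - 4 ≡ 3. → (13, 3)
4P = (13, 3).
Next 2Q:
Repeated addition: build up to 2Q.
2Q: tangent at (12, 18): λ = (3·12² + 21)/(2·18) ≡ 16/13. 13⁻¹ ≡ 16 (mod 23), so λ ≡ 16·16 ≡ 3.
  x = λ² - 12 - 12 = 9 - 24 ≡ 8; y = λ·(12 - 8) - 18 ≡ 17. → (8, 17)
2Q = (8, 17).
Finally 4P + 2Q:
(13, 3) + (8, 17). λ = (17 - 3)/(8 - 13) ≡ 14/18 mod 23. 18⁻¹ ≡ 9 (mod 23), so λ ≡ 11.
  x = λ² - 13 - 8 = 121 - 21 ≡ 8; y = λ·(13 - 8) - 3 ≡ 6. → (8, 6)

(8, 6)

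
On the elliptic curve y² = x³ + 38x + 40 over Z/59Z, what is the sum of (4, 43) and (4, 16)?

O

The two points share x = 4 and their y-coordinates satisfy 43 + 16 ≡ 0 (mod 59), so they are inverses. Their sum is the point at infinity.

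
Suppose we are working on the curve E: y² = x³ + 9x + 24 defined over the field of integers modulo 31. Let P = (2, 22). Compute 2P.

tangent at (2, 22): λ = (3·2² + 9)/(2·22) ≡ 21/13. 13⁻¹ ≡ 12 (mod 31) since 13·12 = 156 ≡ 1, so λ ≡ 21·12 ≡ 4.
  x = λ² - 2 - 2 = 16 - 4 ≡ 12; y = λ·(2 - 12) - 22 ≡ 0. → (12, 0)

(12, 0)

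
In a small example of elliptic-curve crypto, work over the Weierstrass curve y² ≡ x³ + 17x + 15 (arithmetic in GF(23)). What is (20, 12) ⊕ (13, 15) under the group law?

(20, 12) + (13, 15). λ = (15 - 12)/(13 - 20) ≡ 3/16 mod 23. 16⁻¹ ≡ 13 (mod 23), so λ ≡ 16.
  x = λ² - 20 - 13 = 256 - 33 ≡ 16; y = λ·(20 - 16) - 12 ≡ 6. → (16, 6)

(16, 6)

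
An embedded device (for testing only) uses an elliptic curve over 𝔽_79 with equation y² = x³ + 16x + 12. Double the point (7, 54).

tangent at (7, 54): λ = (3·7² + 16)/(2·54) ≡ 5/29. 29⁻¹ ≡ 30 (mod 79), so λ ≡ 5·30 ≡ 71.
  x = λ² - 7 - 7 = 5041 - 14 ≡ 50; y = λ·(7 - 50) - 54 ≡ 53. → (50, 53)

(50, 53)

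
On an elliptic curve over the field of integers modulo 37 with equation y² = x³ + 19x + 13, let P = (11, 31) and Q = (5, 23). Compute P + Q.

(11, 31) + (5, 23). λ = (23 - 31)/(5 - 11) ≡ 29/31 mod 37. 31⁻¹ ≡ 6 (mod 37) since 31·6 = 186 ≡ 1, so λ ≡ 26.
  x = λ² - 11 - 5 = 676 - 16 ≡ 31; y = λ·(11 - 31) - 31 ≡ 4. → (31, 4)

(31, 4)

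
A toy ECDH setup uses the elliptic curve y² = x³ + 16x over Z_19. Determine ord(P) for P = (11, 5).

2P: tangent at (11, 5): λ = (3·11² + 16)/(2·5) ≡ 18/10. 10⁻¹ ≡ 2 (mod 19) since 10·2 = 20 ≡ 1, so λ ≡ 18·2 ≡ 17.
  x = λ² - 11 - 11 = 289 - 22 ≡ 1; y = λ·(11 - 1) - 5 ≡ 13. → (1, 13)
3P: (1, 13) + (11, 5). λ = (5 - 13)/(11 - 1) ≡ 11/10 mod 19. 10⁻¹ ≡ 2 (mod 19) since 10·2 = 20 ≡ 1, so λ ≡ 3.
  x = λ² - 1 - 11 = 9 - 12 ≡ 16; y = λ·(1 - 16) - 13 ≡ 18. → (16, 18)
4P: (16, 18) + (11, 5). λ = (5 - 18)/(11 - 16) ≡ 6/14 mod 19. 14⁻¹ ≡ 15 (mod 19), so λ ≡ 14.
  x = λ² - 16 - 11 = 196 - 27 ≡ 17; y = λ·(16 - 17) - 18 ≡ 6. → (17, 6)
5P: (17, 6) + (11, 5). λ = (5 - 6)/(11 - 17) ≡ 18/13 mod 19. 13⁻¹ ≡ 3 (mod 19) since 13·3 = 39 ≡ 1, so λ ≡ 16.
  x = λ² - 17 - 11 = 256 - 28 ≡ 0; y = λ·(17 - 0) - 6 ≡ 0. → (0, 0)
6P: (0, 0) + (11, 5). λ = (5 - 0)/(11 - 0) ≡ 5/11 mod 19. 11⁻¹ ≡ 7 (mod 19), so λ ≡ 16.
  x = λ² - 0 - 11 = 256 - 11 ≡ 17; y = λ·(0 - 17) - 0 ≡ 13. → (17, 13)
7P: (17, 13) + (11, 5). λ = (5 - 13)/(11 - 17) ≡ 11/13 mod 19. 13⁻¹ ≡ 3 (mod 19), so λ ≡ 14.
  x = λ² - 17 - 11 = 196 - 28 ≡ 16; y = λ·(17 - 16) - 13 ≡ 1. → (16, 1)
8P: (16, 1) + (11, 5). λ = (5 - 1)/(11 - 16) ≡ 4/14 mod 19. 14⁻¹ ≡ 15 (mod 19), so λ ≡ 3.
  x = λ² - 16 - 11 = 9 - 27 ≡ 1; y = λ·(16 - 1) - 1 ≡ 6. → (1, 6)
9P: (1, 6) + (11, 5). λ = (5 - 6)/(11 - 1) ≡ 18/10 mod 19. 10⁻¹ ≡ 2 (mod 19), so λ ≡ 17.
  x = λ² - 1 - 11 = 289 - 12 ≡ 11; y = λ·(1 - 11) - 6 ≡ 14. → (11, 14)
10P: (11, 14) + (11, 5): same x and y₁ ≡ -y₂, so the sum is ∞.
10P = ∞, so the order is 10.

10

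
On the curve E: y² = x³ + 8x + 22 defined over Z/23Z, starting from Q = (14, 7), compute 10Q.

Repeated addition: build up to 10Q.
2Q: tangent at (14, 7): λ = (3·14² + 8)/(2·7) ≡ 21/14. 14⁻¹ ≡ 5 (mod 23), so λ ≡ 21·5 ≡ 13.
  x = λ² - 14 - 14 = 169 - 28 ≡ 3; y = λ·(14 - 3) - 7 ≡ 21. → (3, 21)
3Q: (3, 21) + (14, 7). λ = (7 - 21)/(14 - 3) ≡ 9/11 mod 23. 11⁻¹ ≡ 21 (mod 23) since 11·21 = 231 ≡ 1, so λ ≡ 5.
  x = λ² - 3 - 14 = 25 - 17 ≡ 8; y = λ·(3 - 8) - 21 ≡ 0. → (8, 0)
4Q: (8, 0) + (14, 7). λ = (7 - 0)/(14 - 8) ≡ 7/6 mod 23. 6⁻¹ ≡ 4 (mod 23) since 6·4 = 24 ≡ 1, so λ ≡ 5.
  x = λ² - 8 - 14 = 25 - 22 ≡ 3; y = λ·(8 - 3) - 0 ≡ 2. → (3, 2)
5Q: (3, 2) + (14, 7). λ = (7 - 2)/(14 - 3) ≡ 5/11 mod 23. 11⁻¹ ≡ 21 (mod 23) since 11·21 = 231 ≡ 1, so λ ≡ 13.
  x = λ² - 3 - 14 = 169 - 17 ≡ 14; y = λ·(3 - 14) - 2 ≡ 16. → (14, 16)
6Q: (14, 16) + (14, 7): same x and y₁ ≡ -y₂, so the sum is ∞.
7Q: ∞ + (14, 7) = (14, 7) (identity).
8Q: tangent at (14, 7): λ = (3·14² + 8)/(2·7) ≡ 21/14. 14⁻¹ ≡ 5 (mod 23), so λ ≡ 21·5 ≡ 13.
  x = λ² - 14 - 14 = 169 - 28 ≡ 3; y = λ·(14 - 3) - 7 ≡ 21. → (3, 21)
9Q: (3, 21) + (14, 7). λ = (7 - 21)/(14 - 3) ≡ 9/11 mod 23. 11⁻¹ ≡ 21 (mod 23), so λ ≡ 5.
  x = λ² - 3 - 14 = 25 - 17 ≡ 8; y = λ·(3 - 8) - 21 ≡ 0. → (8, 0)
10Q: (8, 0) + (14, 7). λ = (7 - 0)/(14 - 8) ≡ 7/6 mod 23. 6⁻¹ ≡ 4 (mod 23), so λ ≡ 5.
  x = λ² - 8 - 14 = 25 - 22 ≡ 3; y = λ·(8 - 3) - 0 ≡ 2. → (3, 2)

(3, 2)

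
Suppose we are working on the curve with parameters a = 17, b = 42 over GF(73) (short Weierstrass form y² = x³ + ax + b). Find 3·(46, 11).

(22, 48)

Write G = (46, 11).
Repeated addition: build up to 3G.
2G: tangent at (46, 11): λ = (3·46² + 17)/(2·11) ≡ 14/22. 22⁻¹ ≡ 10 (mod 73), so λ ≡ 14·10 ≡ 67.
  x = λ² - 46 - 46 = 4489 - 92 ≡ 17; y = λ·(46 - 17) - 11 ≡ 34. → (17, 34)
3G: (17, 34) + (46, 11). λ = (11 - 34)/(46 - 17) ≡ 50/29 mod 73. 29⁻¹ ≡ 68 (mod 73), so λ ≡ 42.
  x = λ² - 17 - 46 = 1764 - 63 ≡ 22; y = λ·(17 - 22) - 34 ≡ 48. → (22, 48)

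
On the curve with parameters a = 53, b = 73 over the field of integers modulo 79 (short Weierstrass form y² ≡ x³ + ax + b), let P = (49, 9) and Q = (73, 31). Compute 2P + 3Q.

First 2P:
Repeated addition: build up to 2P.
2P: tangent at (49, 9): λ = (3·49² + 53)/(2·9) ≡ 67/18. 18⁻¹ ≡ 22 (mod 79) since 18·22 = 396 ≡ 1, so λ ≡ 67·22 ≡ 52.
  x = λ² - 49 - 49 = 2704 - 98 ≡ 78; y = λ·(49 - 78) - 9 ≡ 63. → (78, 63)
2P = (78, 63).
Next 3Q:
Repeated addition: build up to 3Q.
2Q: tangent at (73, 31): λ = (3·73² + 53)/(2·31) ≡ 3/62. 62⁻¹ ≡ 65 (mod 79), so λ ≡ 3·65 ≡ 37.
  x = λ² - 73 - 73 = 1369 - 146 ≡ 38; y = λ·(73 - 38) - 31 ≡ 0. → (38, 0)
3Q: (38, 0) + (73, 31). λ = (31 - 0)/(73 - 38) ≡ 31/35 mod 79. 35⁻¹ ≡ 70 (mod 79) since 35·70 = 2450 ≡ 1, so λ ≡ 37.
  x = λ² - 38 - 73 = 1369 - 111 ≡ 73; y = λ·(38 - 73) - 0 ≡ 48. → (73, 48)
3Q = (73, 48).
Finally 2P + 3Q:
(78, 63) + (73, 48). λ = (48 - 63)/(73 - 78) ≡ 64/74 mod 79. 74⁻¹ ≡ 63 (mod 79) since 74·63 = 4662 ≡ 1, so λ ≡ 3.
  x = λ² - 78 - 73 = 9 - 151 ≡ 16; y = λ·(78 - 16) - 63 ≡ 44. → (16, 44)

(16, 44)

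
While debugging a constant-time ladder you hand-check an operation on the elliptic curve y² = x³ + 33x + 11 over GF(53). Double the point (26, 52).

(10, 49)

tangent at (26, 52): λ = (3·26² + 33)/(2·52) ≡ 47/51. 51⁻¹ ≡ 26 (mod 53) since 51·26 = 1326 ≡ 1, so λ ≡ 47·26 ≡ 3.
  x = λ² - 26 - 26 = 9 - 52 ≡ 10; y = λ·(26 - 10) - 52 ≡ 49. → (10, 49)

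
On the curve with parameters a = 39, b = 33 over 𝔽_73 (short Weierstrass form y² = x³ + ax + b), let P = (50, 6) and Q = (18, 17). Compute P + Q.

(50, 6) + (18, 17). λ = (17 - 6)/(18 - 50) ≡ 11/41 mod 73. 41⁻¹ ≡ 57 (mod 73), so λ ≡ 43.
  x = λ² - 50 - 18 = 1849 - 68 ≡ 29; y = λ·(50 - 29) - 6 ≡ 21. → (29, 21)

(29, 21)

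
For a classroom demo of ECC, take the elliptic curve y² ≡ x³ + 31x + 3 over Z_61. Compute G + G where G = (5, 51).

tangent at (5, 51): λ = (3·5² + 31)/(2·51) ≡ 45/41. 41⁻¹ ≡ 3 (mod 61) since 41·3 = 123 ≡ 1, so λ ≡ 45·3 ≡ 13.
  x = λ² - 5 - 5 = 169 - 10 ≡ 37; y = λ·(5 - 37) - 51 ≡ 21. → (37, 21)

(37, 21)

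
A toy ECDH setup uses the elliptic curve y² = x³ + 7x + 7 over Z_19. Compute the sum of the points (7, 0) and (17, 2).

(7, 0) + (17, 2). λ = (2 - 0)/(17 - 7) ≡ 2/10 mod 19. 10⁻¹ ≡ 2 (mod 19), so λ ≡ 4.
  x = λ² - 7 - 17 = 16 - 24 ≡ 11; y = λ·(7 - 11) - 0 ≡ 3. → (11, 3)

(11, 3)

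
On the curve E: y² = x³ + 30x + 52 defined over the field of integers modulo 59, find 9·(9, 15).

(25, 5)

Write Q = (9, 15).
Repeated addition: build up to 9Q.
2Q: tangent at (9, 15): λ = (3·9² + 30)/(2·15) ≡ 37/30. 30⁻¹ ≡ 2 (mod 59) since 30·2 = 60 ≡ 1, so λ ≡ 37·2 ≡ 15.
  x = λ² - 9 - 9 = 225 - 18 ≡ 30; y = λ·(9 - 30) - 15 ≡ 24. → (30, 24)
3Q: (30, 24) + (9, 15). λ = (15 - 24)/(9 - 30) ≡ 50/38 mod 59. 38⁻¹ ≡ 14 (mod 59), so λ ≡ 51.
  x = λ² - 30 - 9 = 2601 - 39 ≡ 25; y = λ·(30 - 25) - 24 ≡ 54. → (25, 54)
4Q: (25, 54) + (9, 15). λ = (15 - 54)/(9 - 25) ≡ 20/43 mod 59. 43⁻¹ ≡ 11 (mod 59), so λ ≡ 43.
  x = λ² - 25 - 9 = 1849 - 34 ≡ 45; y = λ·(25 - 45) - 54 ≡ 30. → (45, 30)
5Q: (45, 30) + (9, 15). λ = (15 - 30)/(9 - 45) ≡ 44/23 mod 59. 23⁻¹ ≡ 18 (mod 59) since 23·18 = 414 ≡ 1, so λ ≡ 25.
  x = λ² - 45 - 9 = 625 - 54 ≡ 40; y = λ·(45 - 40) - 30 ≡ 36. → (40, 36)
6Q: (40, 36) + (9, 15). λ = (15 - 36)/(9 - 40) ≡ 38/28 mod 59. 28⁻¹ ≡ 19 (mod 59), so λ ≡ 14.
  x = λ² - 40 - 9 = 196 - 49 ≡ 29; y = λ·(40 - 29) - 36 ≡ 0. → (29, 0)
7Q: (29, 0) + (9, 15). λ = (15 - 0)/(9 - 29) ≡ 15/39 mod 59. 39⁻¹ ≡ 56 (mod 59), so λ ≡ 14.
  x = λ² - 29 - 9 = 196 - 38 ≡ 40; y = λ·(29 - 40) - 0 ≡ 23. → (40, 23)
8Q: (40, 23) + (9, 15). λ = (15 - 23)/(9 - 40) ≡ 51/28 mod 59. 28⁻¹ ≡ 19 (mod 59), so λ ≡ 25.
  x = λ² - 40 - 9 = 625 - 49 ≡ 45; y = λ·(40 - 45) - 23 ≡ 29. → (45, 29)
9Q: (45, 29) + (9, 15). λ = (15 - 29)/(9 - 45) ≡ 45/23 mod 59. 23⁻¹ ≡ 18 (mod 59), so λ ≡ 43.
  x = λ² - 45 - 9 = 1849 - 54 ≡ 25; y = λ·(45 - 25) - 29 ≡ 5. → (25, 5)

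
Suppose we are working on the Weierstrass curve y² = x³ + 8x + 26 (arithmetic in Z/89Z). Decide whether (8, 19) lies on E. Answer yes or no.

y² = 19² ≡ 5; x³ + 8x + 26 = 602 ≡ 68 (mod 89). 5 ≠ 68.

no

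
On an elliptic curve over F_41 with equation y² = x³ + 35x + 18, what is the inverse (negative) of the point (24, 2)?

-(24, 2) = (24, -2 mod 41) = (24, 39).

(24, 39)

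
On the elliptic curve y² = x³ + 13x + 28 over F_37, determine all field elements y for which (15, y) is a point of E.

x³ + 13x + 28 = 3598 ≡ 9 (mod 37).
Square roots of 9 mod 37: 3 and 34 (since 3² = 9 ≡ 9).

3, 34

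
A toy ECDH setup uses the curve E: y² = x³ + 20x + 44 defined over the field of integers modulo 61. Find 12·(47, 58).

(27, 36)

Write Q = (47, 58).
Repeated addition: build up to 12Q.
2Q: tangent at (47, 58): λ = (3·47² + 20)/(2·58) ≡ 59/55. 55⁻¹ ≡ 10 (mod 61) since 55·10 = 550 ≡ 1, so λ ≡ 59·10 ≡ 41.
  x = λ² - 47 - 47 = 1681 - 94 ≡ 1; y = λ·(47 - 1) - 58 ≡ 59. → (1, 59)
3Q: (1, 59) + (47, 58). λ = (58 - 59)/(47 - 1) ≡ 60/46 mod 61. 46⁻¹ ≡ 4 (mod 61), so λ ≡ 57.
  x = λ² - 1 - 47 = 3249 - 48 ≡ 29; y = λ·(1 - 29) - 59 ≡ 53. → (29, 53)
4Q: (29, 53) + (47, 58). λ = (58 - 53)/(47 - 29) ≡ 5/18 mod 61. 18⁻¹ ≡ 17 (mod 61) since 18·17 = 306 ≡ 1, so λ ≡ 24.
  x = λ² - 29 - 47 = 576 - 76 ≡ 12; y = λ·(29 - 12) - 53 ≡ 50. → (12, 50)
5Q: (12, 50) + (47, 58). λ = (58 - 50)/(47 - 12) ≡ 8/35 mod 61. 35⁻¹ ≡ 7 (mod 61), so λ ≡ 56.
  x = λ² - 12 - 47 = 3136 - 59 ≡ 27; y = λ·(12 - 27) - 50 ≡ 25. → (27, 25)
6Q: (27, 25) + (47, 58). λ = (58 - 25)/(47 - 27) ≡ 33/20 mod 61. 20⁻¹ ≡ 58 (mod 61), so λ ≡ 23.
  x = λ² - 27 - 47 = 529 - 74 ≡ 28; y = λ·(27 - 28) - 25 ≡ 13. → (28, 13)
7Q: (28, 13) + (47, 58). λ = (58 - 13)/(47 - 28) ≡ 45/19 mod 61. 19⁻¹ ≡ 45 (mod 61), so λ ≡ 12.
  x = λ² - 28 - 47 = 144 - 75 ≡ 8; y = λ·(28 - 8) - 13 ≡ 44. → (8, 44)
8Q: (8, 44) + (47, 58). λ = (58 - 44)/(47 - 8) ≡ 14/39 mod 61. 39⁻¹ ≡ 36 (mod 61), so λ ≡ 16.
  x = λ² - 8 - 47 = 256 - 55 ≡ 18; y = λ·(8 - 18) - 44 ≡ 40. → (18, 40)
9Q: (18, 40) + (47, 58). λ = (58 - 40)/(47 - 18) ≡ 18/29 mod 61. 29⁻¹ ≡ 40 (mod 61), so λ ≡ 49.
  x = λ² - 18 - 47 = 2401 - 65 ≡ 18; y = λ·(18 - 18) - 40 ≡ 21. → (18, 21)
10Q: (18, 21) + (47, 58). λ = (58 - 21)/(47 - 18) ≡ 37/29 mod 61. 29⁻¹ ≡ 40 (mod 61), so λ ≡ 16.
  x = λ² - 18 - 47 = 256 - 65 ≡ 8; y = λ·(18 - 8) - 21 ≡ 17. → (8, 17)
11Q: (8, 17) + (47, 58). λ = (58 - 17)/(47 - 8) ≡ 41/39 mod 61. 39⁻¹ ≡ 36 (mod 61) since 39·36 = 1404 ≡ 1, so λ ≡ 12.
  x = λ² - 8 - 47 = 144 - 55 ≡ 28; y = λ·(8 - 28) - 17 ≡ 48. → (28, 48)
12Q: (28, 48) + (47, 58). λ = (58 - 48)/(47 - 28) ≡ 10/19 mod 61. 19⁻¹ ≡ 45 (mod 61) since 19·45 = 855 ≡ 1, so λ ≡ 23.
  x = λ² - 28 - 47 = 529 - 75 ≡ 27; y = λ·(28 - 27) - 48 ≡ 36. → (27, 36)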